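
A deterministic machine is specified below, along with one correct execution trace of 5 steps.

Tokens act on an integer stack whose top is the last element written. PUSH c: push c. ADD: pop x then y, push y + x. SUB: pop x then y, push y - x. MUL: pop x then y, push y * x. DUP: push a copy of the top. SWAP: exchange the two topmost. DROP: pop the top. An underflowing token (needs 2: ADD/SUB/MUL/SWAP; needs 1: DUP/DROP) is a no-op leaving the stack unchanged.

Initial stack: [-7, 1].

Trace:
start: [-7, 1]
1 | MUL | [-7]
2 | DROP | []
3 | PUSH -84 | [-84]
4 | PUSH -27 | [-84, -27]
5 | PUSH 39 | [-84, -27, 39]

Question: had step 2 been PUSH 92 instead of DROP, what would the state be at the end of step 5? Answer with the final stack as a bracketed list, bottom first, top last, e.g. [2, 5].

[-7, 92, -84, -27, 39]

(re-executing from step 2 with the substitution; state before step 2: [-7])
2 | PUSH 92 | [-7, 92]
3 | PUSH -84 | [-7, 92, -84]
4 | PUSH -27 | [-7, 92, -84, -27]
5 | PUSH 39 | [-7, 92, -84, -27, 39]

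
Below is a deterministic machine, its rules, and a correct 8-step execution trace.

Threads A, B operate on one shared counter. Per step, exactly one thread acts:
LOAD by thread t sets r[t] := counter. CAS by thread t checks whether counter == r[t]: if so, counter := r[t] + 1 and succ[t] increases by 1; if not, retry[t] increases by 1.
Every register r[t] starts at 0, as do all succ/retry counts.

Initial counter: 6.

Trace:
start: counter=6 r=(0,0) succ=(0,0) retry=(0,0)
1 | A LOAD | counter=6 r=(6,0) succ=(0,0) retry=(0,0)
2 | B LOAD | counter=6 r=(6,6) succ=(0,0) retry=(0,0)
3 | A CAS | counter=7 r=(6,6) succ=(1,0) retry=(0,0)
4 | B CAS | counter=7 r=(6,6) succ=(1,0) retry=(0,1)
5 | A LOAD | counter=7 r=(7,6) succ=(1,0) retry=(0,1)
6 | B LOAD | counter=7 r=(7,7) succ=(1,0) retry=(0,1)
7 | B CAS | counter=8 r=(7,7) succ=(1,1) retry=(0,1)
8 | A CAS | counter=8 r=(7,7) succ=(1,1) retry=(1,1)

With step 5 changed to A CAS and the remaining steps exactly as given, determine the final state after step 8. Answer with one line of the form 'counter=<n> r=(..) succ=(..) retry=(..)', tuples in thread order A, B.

counter=8 r=(6,7) succ=(1,1) retry=(2,1)

(re-executing from step 5 with the substitution; state before step 5: counter=7 r=(6,6) succ=(1,0) retry=(0,1))
5 | A CAS | counter=7 r=(6,6) succ=(1,0) retry=(1,1)
6 | B LOAD | counter=7 r=(6,7) succ=(1,0) retry=(1,1)
7 | B CAS | counter=8 r=(6,7) succ=(1,1) retry=(1,1)
8 | A CAS | counter=8 r=(6,7) succ=(1,1) retry=(2,1)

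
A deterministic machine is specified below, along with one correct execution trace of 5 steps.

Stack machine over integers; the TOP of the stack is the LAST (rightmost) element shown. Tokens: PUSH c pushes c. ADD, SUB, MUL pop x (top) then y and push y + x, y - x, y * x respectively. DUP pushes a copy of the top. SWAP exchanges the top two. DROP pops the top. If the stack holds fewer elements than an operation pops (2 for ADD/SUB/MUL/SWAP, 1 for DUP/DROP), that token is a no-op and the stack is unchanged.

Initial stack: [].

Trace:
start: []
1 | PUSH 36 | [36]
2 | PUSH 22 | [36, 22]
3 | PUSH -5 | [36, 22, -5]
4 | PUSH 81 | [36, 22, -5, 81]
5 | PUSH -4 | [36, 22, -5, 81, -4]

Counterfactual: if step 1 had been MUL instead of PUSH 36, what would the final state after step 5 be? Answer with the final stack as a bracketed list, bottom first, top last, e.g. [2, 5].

[22, -5, 81, -4]

(re-executing from step 1 with the substitution; state before step 1: [])
1 | MUL | []
2 | PUSH 22 | [22]
3 | PUSH -5 | [22, -5]
4 | PUSH 81 | [22, -5, 81]
5 | PUSH -4 | [22, -5, 81, -4]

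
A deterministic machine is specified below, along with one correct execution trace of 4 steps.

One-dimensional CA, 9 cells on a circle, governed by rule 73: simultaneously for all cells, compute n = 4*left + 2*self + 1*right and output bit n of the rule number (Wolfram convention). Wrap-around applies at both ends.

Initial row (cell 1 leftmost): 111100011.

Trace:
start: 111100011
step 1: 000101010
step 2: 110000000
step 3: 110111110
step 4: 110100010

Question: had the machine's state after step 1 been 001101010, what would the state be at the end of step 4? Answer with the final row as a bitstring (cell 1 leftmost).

state after step 1 := 001101010
step 2: 101100000
step 3: 001101110
step 4: 101101010

101101010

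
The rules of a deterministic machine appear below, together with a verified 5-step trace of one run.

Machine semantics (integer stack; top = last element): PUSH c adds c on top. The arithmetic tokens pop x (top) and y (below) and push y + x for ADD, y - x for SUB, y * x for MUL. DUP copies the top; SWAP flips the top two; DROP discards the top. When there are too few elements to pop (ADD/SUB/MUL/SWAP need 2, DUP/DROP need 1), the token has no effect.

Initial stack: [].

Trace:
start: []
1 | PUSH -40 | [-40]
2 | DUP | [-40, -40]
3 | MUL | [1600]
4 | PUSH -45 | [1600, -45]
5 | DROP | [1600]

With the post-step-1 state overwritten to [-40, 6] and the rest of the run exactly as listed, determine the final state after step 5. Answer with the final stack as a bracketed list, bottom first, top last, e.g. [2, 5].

[-40, 36]

state after step 1 := [-40, 6]
2 | DUP | [-40, 6, 6]
3 | MUL | [-40, 36]
4 | PUSH -45 | [-40, 36, -45]
5 | DROP | [-40, 36]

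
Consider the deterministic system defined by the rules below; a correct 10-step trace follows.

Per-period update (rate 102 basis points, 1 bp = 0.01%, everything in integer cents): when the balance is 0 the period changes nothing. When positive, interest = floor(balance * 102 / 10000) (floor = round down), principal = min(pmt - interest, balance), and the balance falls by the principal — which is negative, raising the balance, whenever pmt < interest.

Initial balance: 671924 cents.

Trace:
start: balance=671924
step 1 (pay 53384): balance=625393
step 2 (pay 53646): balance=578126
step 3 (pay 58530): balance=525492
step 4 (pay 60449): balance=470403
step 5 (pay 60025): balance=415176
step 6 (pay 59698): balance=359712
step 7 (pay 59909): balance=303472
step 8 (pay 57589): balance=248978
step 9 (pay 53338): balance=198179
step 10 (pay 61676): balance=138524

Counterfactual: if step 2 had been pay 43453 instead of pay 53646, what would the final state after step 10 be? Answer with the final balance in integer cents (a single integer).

149579

(re-executing from step 2 with the substitution; state before step 2: balance=625393)
step 2 (pay 43453): balance=588319
step 3 (pay 58530): balance=535789
step 4 (pay 60449): balance=480805
step 5 (pay 60025): balance=425684
step 6 (pay 59698): balance=370327
step 7 (pay 59909): balance=314195
step 8 (pay 57589): balance=259810
step 9 (pay 53338): balance=209122
step 10 (pay 61676): balance=149579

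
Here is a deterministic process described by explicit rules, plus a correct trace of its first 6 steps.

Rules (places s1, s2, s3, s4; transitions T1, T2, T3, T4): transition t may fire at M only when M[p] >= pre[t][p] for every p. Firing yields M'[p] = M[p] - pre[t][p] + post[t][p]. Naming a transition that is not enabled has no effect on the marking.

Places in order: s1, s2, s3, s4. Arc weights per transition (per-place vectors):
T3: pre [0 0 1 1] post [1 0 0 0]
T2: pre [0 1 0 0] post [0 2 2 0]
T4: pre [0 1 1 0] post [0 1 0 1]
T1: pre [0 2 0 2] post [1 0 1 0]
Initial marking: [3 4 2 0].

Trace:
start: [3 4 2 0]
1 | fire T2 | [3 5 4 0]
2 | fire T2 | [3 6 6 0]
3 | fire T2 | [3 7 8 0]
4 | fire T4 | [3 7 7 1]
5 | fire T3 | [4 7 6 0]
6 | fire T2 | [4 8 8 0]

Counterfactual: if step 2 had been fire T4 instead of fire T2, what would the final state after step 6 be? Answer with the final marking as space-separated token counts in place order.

(re-executing from step 2 with the substitution; state before step 2: [3 5 4 0])
2 | fire T4 | [3 5 3 1]
3 | fire T2 | [3 6 5 1]
4 | fire T4 | [3 6 4 2]
5 | fire T3 | [4 6 3 1]
6 | fire T2 | [4 7 5 1]

4 7 5 1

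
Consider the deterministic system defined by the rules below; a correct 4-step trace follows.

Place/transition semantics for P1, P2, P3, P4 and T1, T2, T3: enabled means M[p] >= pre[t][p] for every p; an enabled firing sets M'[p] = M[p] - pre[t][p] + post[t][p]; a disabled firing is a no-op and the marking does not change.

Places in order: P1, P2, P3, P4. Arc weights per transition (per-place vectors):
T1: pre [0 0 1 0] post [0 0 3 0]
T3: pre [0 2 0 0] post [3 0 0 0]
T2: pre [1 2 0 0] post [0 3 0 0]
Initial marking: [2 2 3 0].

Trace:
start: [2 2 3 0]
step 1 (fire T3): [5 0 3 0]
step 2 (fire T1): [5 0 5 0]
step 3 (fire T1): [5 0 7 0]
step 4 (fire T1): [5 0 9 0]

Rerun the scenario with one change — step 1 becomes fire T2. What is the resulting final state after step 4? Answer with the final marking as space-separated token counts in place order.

1 3 9 0

(re-executing from step 1 with the substitution; state before step 1: [2 2 3 0])
step 1 (fire T2): [1 3 3 0]
step 2 (fire T1): [1 3 5 0]
step 3 (fire T1): [1 3 7 0]
step 4 (fire T1): [1 3 9 0]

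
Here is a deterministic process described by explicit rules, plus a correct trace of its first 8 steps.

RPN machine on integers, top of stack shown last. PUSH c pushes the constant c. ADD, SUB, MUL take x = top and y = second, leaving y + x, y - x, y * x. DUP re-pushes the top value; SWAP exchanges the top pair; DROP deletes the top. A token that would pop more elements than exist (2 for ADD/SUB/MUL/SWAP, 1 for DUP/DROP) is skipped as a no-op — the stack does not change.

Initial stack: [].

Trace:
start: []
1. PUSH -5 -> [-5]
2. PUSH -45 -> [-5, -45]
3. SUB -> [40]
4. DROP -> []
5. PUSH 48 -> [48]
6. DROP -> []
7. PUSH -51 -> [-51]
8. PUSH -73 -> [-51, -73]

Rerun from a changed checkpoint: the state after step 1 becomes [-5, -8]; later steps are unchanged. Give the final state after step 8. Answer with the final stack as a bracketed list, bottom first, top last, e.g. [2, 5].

[-5, -51, -73]

state after step 1 := [-5, -8]
2. PUSH -45 -> [-5, -8, -45]
3. SUB -> [-5, 37]
4. DROP -> [-5]
5. PUSH 48 -> [-5, 48]
6. DROP -> [-5]
7. PUSH -51 -> [-5, -51]
8. PUSH -73 -> [-5, -51, -73]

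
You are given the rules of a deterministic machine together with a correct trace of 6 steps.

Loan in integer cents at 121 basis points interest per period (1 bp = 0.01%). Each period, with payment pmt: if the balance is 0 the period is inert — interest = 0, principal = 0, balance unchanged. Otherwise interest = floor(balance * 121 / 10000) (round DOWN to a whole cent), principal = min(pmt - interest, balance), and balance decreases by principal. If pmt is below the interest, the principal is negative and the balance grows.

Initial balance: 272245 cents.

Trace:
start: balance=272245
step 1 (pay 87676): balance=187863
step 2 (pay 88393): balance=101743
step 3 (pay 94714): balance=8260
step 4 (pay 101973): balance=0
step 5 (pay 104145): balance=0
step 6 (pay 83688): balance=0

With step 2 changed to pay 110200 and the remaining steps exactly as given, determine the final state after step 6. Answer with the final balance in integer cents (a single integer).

0

(re-executing from step 2 with the substitution; state before step 2: balance=187863)
step 2 (pay 110200): balance=79936
step 3 (pay 94714): balance=0
step 4 (pay 101973): balance=0
step 5 (pay 104145): balance=0
step 6 (pay 83688): balance=0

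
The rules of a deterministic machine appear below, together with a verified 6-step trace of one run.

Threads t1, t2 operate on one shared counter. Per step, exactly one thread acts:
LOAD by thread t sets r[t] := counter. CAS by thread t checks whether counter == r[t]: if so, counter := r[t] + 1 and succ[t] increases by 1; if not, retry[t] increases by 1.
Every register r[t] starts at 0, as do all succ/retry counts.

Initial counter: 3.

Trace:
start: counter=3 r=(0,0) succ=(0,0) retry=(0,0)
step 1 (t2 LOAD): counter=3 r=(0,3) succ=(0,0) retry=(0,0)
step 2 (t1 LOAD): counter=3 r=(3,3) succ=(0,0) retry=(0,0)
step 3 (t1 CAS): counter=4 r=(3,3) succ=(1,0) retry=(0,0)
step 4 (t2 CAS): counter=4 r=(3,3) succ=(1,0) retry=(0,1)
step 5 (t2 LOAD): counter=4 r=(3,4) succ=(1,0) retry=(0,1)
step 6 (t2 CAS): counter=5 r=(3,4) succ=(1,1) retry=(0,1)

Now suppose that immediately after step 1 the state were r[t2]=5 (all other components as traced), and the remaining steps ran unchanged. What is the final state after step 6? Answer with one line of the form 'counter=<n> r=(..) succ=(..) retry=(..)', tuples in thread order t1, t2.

counter=5 r=(3,4) succ=(1,1) retry=(0,1)

state after step 1 := counter=3 r=(0,5) succ=(0,0) retry=(0,0)
step 2 (t1 LOAD): counter=3 r=(3,5) succ=(0,0) retry=(0,0)
step 3 (t1 CAS): counter=4 r=(3,5) succ=(1,0) retry=(0,0)
step 4 (t2 CAS): counter=4 r=(3,5) succ=(1,0) retry=(0,1)
step 5 (t2 LOAD): counter=4 r=(3,4) succ=(1,0) retry=(0,1)
step 6 (t2 CAS): counter=5 r=(3,4) succ=(1,1) retry=(0,1)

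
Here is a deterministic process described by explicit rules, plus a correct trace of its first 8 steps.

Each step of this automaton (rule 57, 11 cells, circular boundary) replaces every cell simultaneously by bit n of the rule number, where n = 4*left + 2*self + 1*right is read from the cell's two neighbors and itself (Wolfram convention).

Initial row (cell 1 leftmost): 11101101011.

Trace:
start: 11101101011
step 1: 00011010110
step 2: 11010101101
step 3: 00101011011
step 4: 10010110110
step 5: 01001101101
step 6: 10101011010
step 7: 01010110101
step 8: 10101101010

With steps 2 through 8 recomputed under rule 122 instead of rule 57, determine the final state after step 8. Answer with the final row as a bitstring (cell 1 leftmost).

00111101111

(re-executing steps 2..8 under rule 122; state before step 2: 00011010110)
step 2: 00111101111
step 3: 11100111001
step 4: 00111101111
step 5: 11100111001
step 6: 00111101111
step 7: 11100111001
step 8: 00111101111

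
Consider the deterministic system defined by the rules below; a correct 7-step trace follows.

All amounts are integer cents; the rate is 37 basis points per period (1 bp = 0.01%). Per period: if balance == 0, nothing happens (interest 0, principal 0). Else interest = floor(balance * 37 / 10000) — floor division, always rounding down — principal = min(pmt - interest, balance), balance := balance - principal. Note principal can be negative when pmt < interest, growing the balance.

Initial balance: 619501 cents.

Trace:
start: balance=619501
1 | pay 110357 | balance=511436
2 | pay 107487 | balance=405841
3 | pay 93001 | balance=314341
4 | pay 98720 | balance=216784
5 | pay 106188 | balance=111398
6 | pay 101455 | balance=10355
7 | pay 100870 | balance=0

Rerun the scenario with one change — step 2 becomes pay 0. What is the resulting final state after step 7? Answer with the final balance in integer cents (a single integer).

(re-executing from step 2 with the substitution; state before step 2: balance=511436)
2 | pay 0 | balance=513328
3 | pay 93001 | balance=422226
4 | pay 98720 | balance=325068
5 | pay 106188 | balance=220082
6 | pay 101455 | balance=119441
7 | pay 100870 | balance=19012

19012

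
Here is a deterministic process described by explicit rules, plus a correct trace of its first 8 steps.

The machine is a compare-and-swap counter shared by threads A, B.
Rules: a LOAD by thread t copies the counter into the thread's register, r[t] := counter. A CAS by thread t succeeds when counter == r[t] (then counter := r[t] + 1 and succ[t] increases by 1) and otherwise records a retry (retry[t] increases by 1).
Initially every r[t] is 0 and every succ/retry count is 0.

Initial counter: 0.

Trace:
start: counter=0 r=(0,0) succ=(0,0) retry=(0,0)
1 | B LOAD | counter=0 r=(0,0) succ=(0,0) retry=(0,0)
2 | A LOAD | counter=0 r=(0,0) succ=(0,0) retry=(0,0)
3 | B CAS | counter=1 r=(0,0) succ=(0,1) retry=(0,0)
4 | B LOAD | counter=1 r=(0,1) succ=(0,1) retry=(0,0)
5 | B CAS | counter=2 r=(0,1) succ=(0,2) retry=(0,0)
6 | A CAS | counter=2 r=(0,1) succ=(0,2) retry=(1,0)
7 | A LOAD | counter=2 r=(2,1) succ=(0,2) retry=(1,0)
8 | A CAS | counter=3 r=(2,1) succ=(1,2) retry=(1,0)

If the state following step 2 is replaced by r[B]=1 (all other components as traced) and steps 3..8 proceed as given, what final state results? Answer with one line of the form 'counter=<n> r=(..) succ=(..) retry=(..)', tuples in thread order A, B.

state after step 2 := counter=0 r=(0,1) succ=(0,0) retry=(0,0)
3 | B CAS | counter=0 r=(0,1) succ=(0,0) retry=(0,1)
4 | B LOAD | counter=0 r=(0,0) succ=(0,0) retry=(0,1)
5 | B CAS | counter=1 r=(0,0) succ=(0,1) retry=(0,1)
6 | A CAS | counter=1 r=(0,0) succ=(0,1) retry=(1,1)
7 | A LOAD | counter=1 r=(1,0) succ=(0,1) retry=(1,1)
8 | A CAS | counter=2 r=(1,0) succ=(1,1) retry=(1,1)

counter=2 r=(1,0) succ=(1,1) retry=(1,1)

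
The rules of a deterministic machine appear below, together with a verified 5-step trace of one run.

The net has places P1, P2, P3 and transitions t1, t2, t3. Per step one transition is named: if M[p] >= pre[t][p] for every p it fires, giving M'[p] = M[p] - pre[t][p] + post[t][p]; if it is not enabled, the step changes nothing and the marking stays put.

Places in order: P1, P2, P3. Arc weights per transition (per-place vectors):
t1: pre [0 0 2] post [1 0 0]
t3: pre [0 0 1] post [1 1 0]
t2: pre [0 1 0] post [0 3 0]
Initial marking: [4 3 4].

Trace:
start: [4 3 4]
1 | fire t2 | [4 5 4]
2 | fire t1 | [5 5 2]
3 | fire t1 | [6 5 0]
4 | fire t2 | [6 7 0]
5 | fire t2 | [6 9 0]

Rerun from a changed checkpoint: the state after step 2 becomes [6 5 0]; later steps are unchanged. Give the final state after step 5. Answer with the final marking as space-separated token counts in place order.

state after step 2 := [6 5 0]
3 | fire t1 | [6 5 0]
4 | fire t2 | [6 7 0]
5 | fire t2 | [6 9 0]

6 9 0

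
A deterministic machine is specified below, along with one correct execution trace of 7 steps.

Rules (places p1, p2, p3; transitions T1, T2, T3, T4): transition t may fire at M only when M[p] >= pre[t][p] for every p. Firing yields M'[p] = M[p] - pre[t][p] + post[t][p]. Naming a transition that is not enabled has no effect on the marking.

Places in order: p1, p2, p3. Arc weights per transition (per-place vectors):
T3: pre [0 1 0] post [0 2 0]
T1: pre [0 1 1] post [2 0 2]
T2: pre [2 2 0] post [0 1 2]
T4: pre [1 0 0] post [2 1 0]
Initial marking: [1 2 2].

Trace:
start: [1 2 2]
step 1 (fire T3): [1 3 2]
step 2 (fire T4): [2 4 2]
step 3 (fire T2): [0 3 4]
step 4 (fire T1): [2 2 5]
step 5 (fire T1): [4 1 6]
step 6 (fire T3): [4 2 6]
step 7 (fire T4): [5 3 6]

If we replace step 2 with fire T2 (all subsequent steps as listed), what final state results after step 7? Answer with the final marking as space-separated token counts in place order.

6 3 4

(re-executing from step 2 with the substitution; state before step 2: [1 3 2])
step 2 (fire T2): [1 3 2]
step 3 (fire T2): [1 3 2]
step 4 (fire T1): [3 2 3]
step 5 (fire T1): [5 1 4]
step 6 (fire T3): [5 2 4]
step 7 (fire T4): [6 3 4]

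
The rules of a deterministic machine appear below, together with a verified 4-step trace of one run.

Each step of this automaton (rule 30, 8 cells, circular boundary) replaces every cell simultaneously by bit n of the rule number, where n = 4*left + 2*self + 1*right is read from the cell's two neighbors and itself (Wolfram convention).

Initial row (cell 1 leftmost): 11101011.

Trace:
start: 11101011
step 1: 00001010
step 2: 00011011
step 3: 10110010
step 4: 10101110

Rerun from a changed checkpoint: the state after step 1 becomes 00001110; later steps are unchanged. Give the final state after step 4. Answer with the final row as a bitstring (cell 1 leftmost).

00100100

state after step 1 := 00001110
step 2: 00011001
step 3: 10110111
step 4: 00100100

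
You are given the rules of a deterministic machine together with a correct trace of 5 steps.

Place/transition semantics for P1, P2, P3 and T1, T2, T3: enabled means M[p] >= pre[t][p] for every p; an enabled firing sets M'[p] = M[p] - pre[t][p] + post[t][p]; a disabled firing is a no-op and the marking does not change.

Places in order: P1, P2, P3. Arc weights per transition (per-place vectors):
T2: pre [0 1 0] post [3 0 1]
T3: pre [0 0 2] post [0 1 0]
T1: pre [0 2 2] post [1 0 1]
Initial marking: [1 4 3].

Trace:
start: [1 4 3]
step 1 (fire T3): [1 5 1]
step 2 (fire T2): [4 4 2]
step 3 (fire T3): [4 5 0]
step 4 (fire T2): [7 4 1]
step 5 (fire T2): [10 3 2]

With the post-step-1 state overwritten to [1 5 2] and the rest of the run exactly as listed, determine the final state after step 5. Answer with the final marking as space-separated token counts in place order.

10 3 3

state after step 1 := [1 5 2]
step 2 (fire T2): [4 4 3]
step 3 (fire T3): [4 5 1]
step 4 (fire T2): [7 4 2]
step 5 (fire T2): [10 3 3]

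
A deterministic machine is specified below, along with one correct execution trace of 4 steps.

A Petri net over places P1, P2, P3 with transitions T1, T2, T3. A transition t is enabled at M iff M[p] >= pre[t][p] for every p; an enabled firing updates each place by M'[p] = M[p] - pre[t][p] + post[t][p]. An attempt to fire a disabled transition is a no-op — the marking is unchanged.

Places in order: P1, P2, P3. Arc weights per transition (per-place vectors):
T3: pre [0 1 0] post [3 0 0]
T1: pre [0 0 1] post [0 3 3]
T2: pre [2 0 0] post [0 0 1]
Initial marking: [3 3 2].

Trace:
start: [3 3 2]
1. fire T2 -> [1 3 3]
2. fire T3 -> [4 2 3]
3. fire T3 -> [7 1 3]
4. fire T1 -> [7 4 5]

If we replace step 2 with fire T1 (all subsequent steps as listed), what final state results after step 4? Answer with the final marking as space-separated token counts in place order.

4 8 7

(re-executing from step 2 with the substitution; state before step 2: [1 3 3])
2. fire T1 -> [1 6 5]
3. fire T3 -> [4 5 5]
4. fire T1 -> [4 8 7]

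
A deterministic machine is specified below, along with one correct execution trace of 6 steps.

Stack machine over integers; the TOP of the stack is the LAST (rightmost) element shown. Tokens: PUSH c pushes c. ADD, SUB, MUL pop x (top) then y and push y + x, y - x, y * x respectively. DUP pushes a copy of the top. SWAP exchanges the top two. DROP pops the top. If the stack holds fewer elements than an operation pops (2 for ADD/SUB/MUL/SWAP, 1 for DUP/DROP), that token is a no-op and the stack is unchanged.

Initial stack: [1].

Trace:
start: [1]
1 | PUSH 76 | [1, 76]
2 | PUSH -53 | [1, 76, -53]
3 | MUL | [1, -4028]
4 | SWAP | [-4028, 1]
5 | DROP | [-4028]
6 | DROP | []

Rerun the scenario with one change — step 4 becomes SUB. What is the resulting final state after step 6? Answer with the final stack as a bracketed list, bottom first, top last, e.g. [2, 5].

(re-executing from step 4 with the substitution; state before step 4: [1, -4028])
4 | SUB | [4029]
5 | DROP | []
6 | DROP | []

[]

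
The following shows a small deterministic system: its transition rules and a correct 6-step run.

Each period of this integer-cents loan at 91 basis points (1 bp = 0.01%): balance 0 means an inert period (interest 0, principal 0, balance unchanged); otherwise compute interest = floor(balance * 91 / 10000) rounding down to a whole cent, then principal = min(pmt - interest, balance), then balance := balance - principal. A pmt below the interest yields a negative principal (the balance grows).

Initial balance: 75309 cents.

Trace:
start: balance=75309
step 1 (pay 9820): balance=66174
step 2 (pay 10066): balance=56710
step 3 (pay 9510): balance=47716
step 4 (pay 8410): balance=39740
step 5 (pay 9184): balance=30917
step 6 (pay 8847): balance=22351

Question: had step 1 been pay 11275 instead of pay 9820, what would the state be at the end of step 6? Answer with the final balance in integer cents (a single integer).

20827

(re-executing from step 1 with the substitution; state before step 1: balance=75309)
step 1 (pay 11275): balance=64719
step 2 (pay 10066): balance=55241
step 3 (pay 9510): balance=46233
step 4 (pay 8410): balance=38243
step 5 (pay 9184): balance=29407
step 6 (pay 8847): balance=20827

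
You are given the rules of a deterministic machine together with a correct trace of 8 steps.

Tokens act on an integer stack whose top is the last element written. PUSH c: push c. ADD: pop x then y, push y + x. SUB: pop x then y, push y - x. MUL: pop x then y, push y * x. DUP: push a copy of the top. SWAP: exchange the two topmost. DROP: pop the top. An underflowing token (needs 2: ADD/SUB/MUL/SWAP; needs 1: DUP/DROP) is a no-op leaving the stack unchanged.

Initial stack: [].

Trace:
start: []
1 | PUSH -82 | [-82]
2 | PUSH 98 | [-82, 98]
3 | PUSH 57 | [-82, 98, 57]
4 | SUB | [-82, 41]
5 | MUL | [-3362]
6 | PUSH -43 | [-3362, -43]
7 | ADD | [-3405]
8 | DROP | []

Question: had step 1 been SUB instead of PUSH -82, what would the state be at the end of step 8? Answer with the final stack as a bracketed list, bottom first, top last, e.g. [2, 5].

[]

(re-executing from step 1 with the substitution; state before step 1: [])
1 | SUB | []
2 | PUSH 98 | [98]
3 | PUSH 57 | [98, 57]
4 | SUB | [41]
5 | MUL | [41]
6 | PUSH -43 | [41, -43]
7 | ADD | [-2]
8 | DROP | []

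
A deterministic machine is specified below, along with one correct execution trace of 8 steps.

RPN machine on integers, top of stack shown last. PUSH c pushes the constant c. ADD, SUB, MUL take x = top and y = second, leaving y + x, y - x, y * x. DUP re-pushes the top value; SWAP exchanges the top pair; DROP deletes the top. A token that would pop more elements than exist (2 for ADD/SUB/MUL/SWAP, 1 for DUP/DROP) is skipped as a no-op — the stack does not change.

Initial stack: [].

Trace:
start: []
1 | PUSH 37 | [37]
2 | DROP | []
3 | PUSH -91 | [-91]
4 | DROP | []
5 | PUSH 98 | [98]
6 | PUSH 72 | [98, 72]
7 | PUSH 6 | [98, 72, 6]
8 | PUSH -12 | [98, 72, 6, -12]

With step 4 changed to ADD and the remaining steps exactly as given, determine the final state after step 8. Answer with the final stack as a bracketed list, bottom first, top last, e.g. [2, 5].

[-91, 98, 72, 6, -12]

(re-executing from step 4 with the substitution; state before step 4: [-91])
4 | ADD | [-91]
5 | PUSH 98 | [-91, 98]
6 | PUSH 72 | [-91, 98, 72]
7 | PUSH 6 | [-91, 98, 72, 6]
8 | PUSH -12 | [-91, 98, 72, 6, -12]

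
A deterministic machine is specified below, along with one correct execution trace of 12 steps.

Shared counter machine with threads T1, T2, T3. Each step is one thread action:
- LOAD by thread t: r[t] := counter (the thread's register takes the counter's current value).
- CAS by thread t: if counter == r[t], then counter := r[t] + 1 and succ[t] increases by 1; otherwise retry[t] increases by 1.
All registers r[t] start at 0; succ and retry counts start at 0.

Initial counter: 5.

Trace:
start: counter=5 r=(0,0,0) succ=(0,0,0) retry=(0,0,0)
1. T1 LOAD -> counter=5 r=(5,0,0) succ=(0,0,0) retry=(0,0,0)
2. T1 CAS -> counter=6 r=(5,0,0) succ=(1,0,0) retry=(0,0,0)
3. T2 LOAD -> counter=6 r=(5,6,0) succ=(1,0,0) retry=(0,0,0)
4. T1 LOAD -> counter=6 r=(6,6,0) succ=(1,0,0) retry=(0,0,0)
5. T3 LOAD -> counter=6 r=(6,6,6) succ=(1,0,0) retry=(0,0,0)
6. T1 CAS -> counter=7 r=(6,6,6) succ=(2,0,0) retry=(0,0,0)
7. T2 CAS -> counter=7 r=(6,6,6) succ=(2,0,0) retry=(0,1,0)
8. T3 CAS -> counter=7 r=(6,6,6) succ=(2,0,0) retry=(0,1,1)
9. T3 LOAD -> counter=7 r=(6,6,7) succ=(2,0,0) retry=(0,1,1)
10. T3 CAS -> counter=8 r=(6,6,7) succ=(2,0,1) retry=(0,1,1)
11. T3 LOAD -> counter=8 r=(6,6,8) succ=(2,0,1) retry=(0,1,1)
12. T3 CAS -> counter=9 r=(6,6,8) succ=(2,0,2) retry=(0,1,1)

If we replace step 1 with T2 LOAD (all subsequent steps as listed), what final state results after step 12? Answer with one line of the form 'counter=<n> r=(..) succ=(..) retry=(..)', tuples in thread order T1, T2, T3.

(re-executing from step 1 with the substitution; state before step 1: counter=5 r=(0,0,0) succ=(0,0,0) retry=(0,0,0))
1. T2 LOAD -> counter=5 r=(0,5,0) succ=(0,0,0) retry=(0,0,0)
2. T1 CAS -> counter=5 r=(0,5,0) succ=(0,0,0) retry=(1,0,0)
3. T2 LOAD -> counter=5 r=(0,5,0) succ=(0,0,0) retry=(1,0,0)
4. T1 LOAD -> counter=5 r=(5,5,0) succ=(0,0,0) retry=(1,0,0)
5. T3 LOAD -> counter=5 r=(5,5,5) succ=(0,0,0) retry=(1,0,0)
6. T1 CAS -> counter=6 r=(5,5,5) succ=(1,0,0) retry=(1,0,0)
7. T2 CAS -> counter=6 r=(5,5,5) succ=(1,0,0) retry=(1,1,0)
8. T3 CAS -> counter=6 r=(5,5,5) succ=(1,0,0) retry=(1,1,1)
9. T3 LOAD -> counter=6 r=(5,5,6) succ=(1,0,0) retry=(1,1,1)
10. T3 CAS -> counter=7 r=(5,5,6) succ=(1,0,1) retry=(1,1,1)
11. T3 LOAD -> counter=7 r=(5,5,7) succ=(1,0,1) retry=(1,1,1)
12. T3 CAS -> counter=8 r=(5,5,7) succ=(1,0,2) retry=(1,1,1)

counter=8 r=(5,5,7) succ=(1,0,2) retry=(1,1,1)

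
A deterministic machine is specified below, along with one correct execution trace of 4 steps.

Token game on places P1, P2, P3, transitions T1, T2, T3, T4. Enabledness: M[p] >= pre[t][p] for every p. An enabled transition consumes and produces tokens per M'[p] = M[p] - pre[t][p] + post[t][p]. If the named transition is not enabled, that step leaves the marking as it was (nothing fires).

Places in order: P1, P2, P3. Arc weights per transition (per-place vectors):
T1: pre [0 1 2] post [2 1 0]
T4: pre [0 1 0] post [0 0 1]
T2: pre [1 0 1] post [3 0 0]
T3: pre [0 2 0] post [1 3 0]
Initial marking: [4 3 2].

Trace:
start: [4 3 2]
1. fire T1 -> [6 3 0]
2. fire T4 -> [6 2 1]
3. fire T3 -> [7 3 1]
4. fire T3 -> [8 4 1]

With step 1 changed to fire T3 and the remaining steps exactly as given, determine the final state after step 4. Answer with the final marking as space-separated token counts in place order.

(re-executing from step 1 with the substitution; state before step 1: [4 3 2])
1. fire T3 -> [5 4 2]
2. fire T4 -> [5 3 3]
3. fire T3 -> [6 4 3]
4. fire T3 -> [7 5 3]

7 5 3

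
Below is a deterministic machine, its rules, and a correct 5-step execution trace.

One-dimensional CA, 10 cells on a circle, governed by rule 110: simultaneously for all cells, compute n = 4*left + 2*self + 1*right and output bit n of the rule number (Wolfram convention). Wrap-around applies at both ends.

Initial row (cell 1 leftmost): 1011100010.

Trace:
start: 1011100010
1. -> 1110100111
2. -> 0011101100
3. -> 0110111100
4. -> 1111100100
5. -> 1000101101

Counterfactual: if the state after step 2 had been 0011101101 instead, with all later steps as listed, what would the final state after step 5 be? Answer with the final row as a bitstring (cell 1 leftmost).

state after step 2 := 0011101101
3. -> 0110111111
4. -> 1111100001
5. -> 0000100011

0000100011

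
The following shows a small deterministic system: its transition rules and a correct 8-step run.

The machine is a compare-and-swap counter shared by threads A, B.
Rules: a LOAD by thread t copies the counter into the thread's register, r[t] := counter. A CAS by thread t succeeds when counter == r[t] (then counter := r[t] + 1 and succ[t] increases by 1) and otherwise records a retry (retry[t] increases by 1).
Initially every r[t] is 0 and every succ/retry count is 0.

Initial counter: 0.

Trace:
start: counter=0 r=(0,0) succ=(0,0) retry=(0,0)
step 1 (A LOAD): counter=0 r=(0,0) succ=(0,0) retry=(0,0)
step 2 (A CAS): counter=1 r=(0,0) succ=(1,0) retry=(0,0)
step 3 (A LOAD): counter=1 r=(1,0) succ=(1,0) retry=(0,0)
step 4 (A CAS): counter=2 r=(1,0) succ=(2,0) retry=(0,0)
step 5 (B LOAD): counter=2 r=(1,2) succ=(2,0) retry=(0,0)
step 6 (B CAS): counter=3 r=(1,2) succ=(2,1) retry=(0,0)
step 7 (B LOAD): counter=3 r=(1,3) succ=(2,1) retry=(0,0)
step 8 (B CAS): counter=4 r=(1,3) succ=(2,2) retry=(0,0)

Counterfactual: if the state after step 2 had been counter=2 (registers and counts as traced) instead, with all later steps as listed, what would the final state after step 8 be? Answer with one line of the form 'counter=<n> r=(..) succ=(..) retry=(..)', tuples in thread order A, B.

state after step 2 := counter=2 r=(0,0) succ=(1,0) retry=(0,0)
step 3 (A LOAD): counter=2 r=(2,0) succ=(1,0) retry=(0,0)
step 4 (A CAS): counter=3 r=(2,0) succ=(2,0) retry=(0,0)
step 5 (B LOAD): counter=3 r=(2,3) succ=(2,0) retry=(0,0)
step 6 (B CAS): counter=4 r=(2,3) succ=(2,1) retry=(0,0)
step 7 (B LOAD): counter=4 r=(2,4) succ=(2,1) retry=(0,0)
step 8 (B CAS): counter=5 r=(2,4) succ=(2,2) retry=(0,0)

counter=5 r=(2,4) succ=(2,2) retry=(0,0)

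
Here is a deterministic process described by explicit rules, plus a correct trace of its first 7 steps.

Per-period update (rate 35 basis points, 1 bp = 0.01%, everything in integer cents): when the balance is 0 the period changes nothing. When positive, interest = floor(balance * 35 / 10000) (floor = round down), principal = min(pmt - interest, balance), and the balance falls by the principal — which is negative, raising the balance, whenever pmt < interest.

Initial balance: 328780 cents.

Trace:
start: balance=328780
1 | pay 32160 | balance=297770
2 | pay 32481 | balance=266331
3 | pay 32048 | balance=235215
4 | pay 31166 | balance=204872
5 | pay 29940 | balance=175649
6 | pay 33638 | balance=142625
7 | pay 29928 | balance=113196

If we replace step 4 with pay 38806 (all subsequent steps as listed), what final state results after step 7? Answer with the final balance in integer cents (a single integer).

(re-executing from step 4 with the substitution; state before step 4: balance=235215)
4 | pay 38806 | balance=197232
5 | pay 29940 | balance=167982
6 | pay 33638 | balance=134931
7 | pay 29928 | balance=105475

105475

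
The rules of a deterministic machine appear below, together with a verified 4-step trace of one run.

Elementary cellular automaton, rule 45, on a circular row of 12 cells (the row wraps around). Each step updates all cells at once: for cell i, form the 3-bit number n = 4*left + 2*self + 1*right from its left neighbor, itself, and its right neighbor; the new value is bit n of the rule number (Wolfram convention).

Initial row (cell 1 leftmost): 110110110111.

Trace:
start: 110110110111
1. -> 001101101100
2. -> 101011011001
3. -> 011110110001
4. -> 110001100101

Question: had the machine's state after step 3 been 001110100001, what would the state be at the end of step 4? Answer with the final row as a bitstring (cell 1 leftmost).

state after step 3 := 001110100001
4. -> 001001101101

001001101101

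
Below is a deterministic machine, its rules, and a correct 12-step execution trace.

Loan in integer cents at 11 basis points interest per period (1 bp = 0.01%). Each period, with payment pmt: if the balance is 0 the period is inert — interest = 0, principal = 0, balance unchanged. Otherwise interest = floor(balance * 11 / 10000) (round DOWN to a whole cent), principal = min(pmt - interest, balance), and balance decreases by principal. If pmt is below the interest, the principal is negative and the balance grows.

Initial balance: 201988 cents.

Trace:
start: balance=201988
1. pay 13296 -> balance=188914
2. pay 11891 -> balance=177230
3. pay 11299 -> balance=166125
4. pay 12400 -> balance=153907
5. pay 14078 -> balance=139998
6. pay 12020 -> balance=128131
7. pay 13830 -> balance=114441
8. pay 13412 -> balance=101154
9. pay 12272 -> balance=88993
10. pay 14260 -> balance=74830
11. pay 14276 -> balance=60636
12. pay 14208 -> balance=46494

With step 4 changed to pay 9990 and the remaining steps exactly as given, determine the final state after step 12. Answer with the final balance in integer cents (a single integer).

(re-executing from step 4 with the substitution; state before step 4: balance=166125)
4. pay 9990 -> balance=156317
5. pay 14078 -> balance=142410
6. pay 12020 -> balance=130546
7. pay 13830 -> balance=116859
8. pay 13412 -> balance=103575
9. pay 12272 -> balance=91416
10. pay 14260 -> balance=77256
11. pay 14276 -> balance=63064
12. pay 14208 -> balance=48925

48925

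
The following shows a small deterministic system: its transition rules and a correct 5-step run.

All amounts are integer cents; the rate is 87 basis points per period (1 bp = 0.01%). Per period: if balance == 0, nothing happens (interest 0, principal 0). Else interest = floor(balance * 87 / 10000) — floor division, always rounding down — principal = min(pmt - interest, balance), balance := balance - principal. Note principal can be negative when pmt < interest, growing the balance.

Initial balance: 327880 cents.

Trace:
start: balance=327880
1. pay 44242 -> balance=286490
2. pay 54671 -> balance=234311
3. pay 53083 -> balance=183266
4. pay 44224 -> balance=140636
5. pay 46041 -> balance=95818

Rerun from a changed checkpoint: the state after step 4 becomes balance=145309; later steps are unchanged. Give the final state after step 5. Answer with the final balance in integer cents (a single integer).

100532

state after step 4 := balance=145309
5. pay 46041 -> balance=100532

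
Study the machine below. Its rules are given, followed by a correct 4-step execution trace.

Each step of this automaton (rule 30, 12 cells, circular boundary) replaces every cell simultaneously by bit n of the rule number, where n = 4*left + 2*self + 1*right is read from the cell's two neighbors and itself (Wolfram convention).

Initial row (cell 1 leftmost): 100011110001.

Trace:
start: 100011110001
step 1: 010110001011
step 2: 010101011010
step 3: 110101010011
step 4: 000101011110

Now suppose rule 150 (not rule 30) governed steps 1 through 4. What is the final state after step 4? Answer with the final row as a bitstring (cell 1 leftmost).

011001100110

(re-executing steps 1..4 under rule 150; state before step 1: 100011110001)
step 1: 010101101010
step 2: 110100001011
step 3: 100110011001
step 4: 011001100110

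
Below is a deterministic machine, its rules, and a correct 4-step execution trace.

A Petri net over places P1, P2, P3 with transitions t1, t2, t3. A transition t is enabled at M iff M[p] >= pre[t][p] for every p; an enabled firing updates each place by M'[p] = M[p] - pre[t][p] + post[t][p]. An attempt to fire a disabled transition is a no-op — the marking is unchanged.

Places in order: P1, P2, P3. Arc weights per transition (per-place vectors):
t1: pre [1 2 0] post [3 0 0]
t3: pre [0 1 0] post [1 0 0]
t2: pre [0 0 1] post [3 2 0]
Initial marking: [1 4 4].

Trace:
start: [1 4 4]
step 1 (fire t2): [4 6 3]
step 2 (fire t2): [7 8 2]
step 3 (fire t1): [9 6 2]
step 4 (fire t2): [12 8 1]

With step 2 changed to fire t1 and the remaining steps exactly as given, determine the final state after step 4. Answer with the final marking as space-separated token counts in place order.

(re-executing from step 2 with the substitution; state before step 2: [4 6 3])
step 2 (fire t1): [6 4 3]
step 3 (fire t1): [8 2 3]
step 4 (fire t2): [11 4 2]

11 4 2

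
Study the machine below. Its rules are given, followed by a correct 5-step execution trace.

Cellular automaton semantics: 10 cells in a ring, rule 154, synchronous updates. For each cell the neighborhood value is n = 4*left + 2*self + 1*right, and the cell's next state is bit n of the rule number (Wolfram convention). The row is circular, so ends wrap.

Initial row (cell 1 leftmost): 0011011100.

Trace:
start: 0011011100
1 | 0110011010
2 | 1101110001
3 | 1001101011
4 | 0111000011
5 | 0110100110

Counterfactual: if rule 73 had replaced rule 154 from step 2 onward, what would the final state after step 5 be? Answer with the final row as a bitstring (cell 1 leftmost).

0110011011

(re-executing steps 2..5 under rule 73; state before step 2: 0110011010)
2 | 0110011000
3 | 0110011011
4 | 0110011011
5 | 0110011011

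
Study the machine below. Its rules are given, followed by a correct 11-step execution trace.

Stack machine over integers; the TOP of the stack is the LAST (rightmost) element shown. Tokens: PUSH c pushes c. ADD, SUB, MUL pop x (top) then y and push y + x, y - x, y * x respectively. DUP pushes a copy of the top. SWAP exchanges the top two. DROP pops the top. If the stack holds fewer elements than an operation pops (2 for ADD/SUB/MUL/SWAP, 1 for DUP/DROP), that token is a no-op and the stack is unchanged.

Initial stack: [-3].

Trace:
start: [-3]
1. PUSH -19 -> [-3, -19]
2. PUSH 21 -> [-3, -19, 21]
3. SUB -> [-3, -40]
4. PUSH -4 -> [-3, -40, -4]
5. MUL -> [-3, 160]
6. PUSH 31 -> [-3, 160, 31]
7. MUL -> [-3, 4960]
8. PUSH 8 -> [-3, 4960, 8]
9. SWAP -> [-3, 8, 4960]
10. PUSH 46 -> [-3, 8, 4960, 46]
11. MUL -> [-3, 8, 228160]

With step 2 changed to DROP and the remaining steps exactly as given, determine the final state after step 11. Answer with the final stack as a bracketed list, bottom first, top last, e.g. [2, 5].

[8, 17112]

(re-executing from step 2 with the substitution; state before step 2: [-3, -19])
2. DROP -> [-3]
3. SUB -> [-3]
4. PUSH -4 -> [-3, -4]
5. MUL -> [12]
6. PUSH 31 -> [12, 31]
7. MUL -> [372]
8. PUSH 8 -> [372, 8]
9. SWAP -> [8, 372]
10. PUSH 46 -> [8, 372, 46]
11. MUL -> [8, 17112]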